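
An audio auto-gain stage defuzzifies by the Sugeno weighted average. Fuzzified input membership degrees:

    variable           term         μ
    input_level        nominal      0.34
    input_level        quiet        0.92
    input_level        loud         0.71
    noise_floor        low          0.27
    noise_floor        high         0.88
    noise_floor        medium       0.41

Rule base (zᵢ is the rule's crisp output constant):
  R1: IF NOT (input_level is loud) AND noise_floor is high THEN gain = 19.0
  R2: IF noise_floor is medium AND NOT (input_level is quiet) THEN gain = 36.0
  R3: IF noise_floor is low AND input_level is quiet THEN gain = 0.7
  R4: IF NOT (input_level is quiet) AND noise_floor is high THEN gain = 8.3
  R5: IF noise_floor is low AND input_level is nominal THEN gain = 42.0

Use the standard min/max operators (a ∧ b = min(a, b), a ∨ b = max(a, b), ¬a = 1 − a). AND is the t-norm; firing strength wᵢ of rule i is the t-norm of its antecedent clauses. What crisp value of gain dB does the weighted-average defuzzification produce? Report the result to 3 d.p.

20.791

R1 (z=19.0): ¬loud=1−0.71=0.29, high=0.88; AND[min(a, b)] → w = 0.29
R2 (z=36.0): medium=0.41, ¬quiet=1−0.92=0.08; AND[min(a, b)] → w = 0.08
R3 (z=0.7): low=0.27, quiet=0.92; AND[min(a, b)] → w = 0.27
R4 (z=8.3): ¬quiet=1−0.92=0.08, high=0.88; AND[min(a, b)] → w = 0.08
R5 (z=42.0): low=0.27, nominal=0.34; AND[min(a, b)] → w = 0.27
Weighted average = (0.29·19.0 + 0.08·36.0 + 0.27·0.7 + 0.08·8.3 + 0.27·42.0) / (0.29 + 0.08 + 0.27 + 0.08 + 0.27)
  = 20.5830 / 0.9900 = 20.791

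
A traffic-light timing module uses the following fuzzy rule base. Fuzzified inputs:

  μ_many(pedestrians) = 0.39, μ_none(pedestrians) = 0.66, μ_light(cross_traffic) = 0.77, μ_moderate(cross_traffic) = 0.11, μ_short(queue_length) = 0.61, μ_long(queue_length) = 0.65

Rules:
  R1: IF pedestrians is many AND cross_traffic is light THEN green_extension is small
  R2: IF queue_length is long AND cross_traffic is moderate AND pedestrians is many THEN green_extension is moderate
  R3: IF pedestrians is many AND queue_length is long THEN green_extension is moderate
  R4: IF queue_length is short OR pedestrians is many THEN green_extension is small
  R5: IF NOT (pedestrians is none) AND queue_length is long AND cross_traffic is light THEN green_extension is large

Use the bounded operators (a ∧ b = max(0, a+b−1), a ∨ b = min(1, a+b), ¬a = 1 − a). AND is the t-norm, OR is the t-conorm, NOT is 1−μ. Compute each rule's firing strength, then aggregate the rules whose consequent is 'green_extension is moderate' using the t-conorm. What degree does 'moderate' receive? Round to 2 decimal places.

R1: many=0.39, light=0.77; AND[max(0, a+b−1)] → w = 0.16
R2: long=0.65, moderate=0.11, many=0.39; AND[max(0, a+b−1)] → w = 0.00
R3: many=0.39, long=0.65; AND[max(0, a+b−1)] → w = 0.04
R4: short=0.61, many=0.39; OR[min(1, a+b)] → w = 1.00
R5: ¬none=1−0.66=0.34, long=0.65, light=0.77; AND[max(0, a+b−1)] → w = 0.00
Rules with consequent 'moderate': {R2, R3} → strengths 0.00, 0.04
Aggregate via t-conorm [min(1, a+b)]: 0.04

0.04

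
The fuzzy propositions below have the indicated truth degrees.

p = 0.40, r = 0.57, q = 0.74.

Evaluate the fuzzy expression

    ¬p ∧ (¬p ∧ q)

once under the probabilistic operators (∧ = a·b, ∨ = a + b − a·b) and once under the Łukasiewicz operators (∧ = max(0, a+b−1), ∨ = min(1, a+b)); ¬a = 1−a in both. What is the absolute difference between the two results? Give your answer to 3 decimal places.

Under probabilistic:
  ¬p = 1 − 0.4000 = 0.6000
  ¬p = 1 − 0.4000 = 0.6000
  ¬p ∧ q = a·b on (0.6000, 0.7400) = 0.4440
  ¬p ∧ (¬p ∧ q) = a·b on (0.6000, 0.4440) = 0.2664
  → value = 0.2664
Under Łukasiewicz:
  ¬p = 1 − 0.40 = 0.60
  ¬p = 1 − 0.40 = 0.60
  ¬p ∧ q = max(0, a+b−1) on (0.60, 0.74) = 0.34
  ¬p ∧ (¬p ∧ q) = max(0, a+b−1) on (0.60, 0.34) = 0.00
  → value = 0.0000
|0.2664 − 0.0000| = 0.266

0.266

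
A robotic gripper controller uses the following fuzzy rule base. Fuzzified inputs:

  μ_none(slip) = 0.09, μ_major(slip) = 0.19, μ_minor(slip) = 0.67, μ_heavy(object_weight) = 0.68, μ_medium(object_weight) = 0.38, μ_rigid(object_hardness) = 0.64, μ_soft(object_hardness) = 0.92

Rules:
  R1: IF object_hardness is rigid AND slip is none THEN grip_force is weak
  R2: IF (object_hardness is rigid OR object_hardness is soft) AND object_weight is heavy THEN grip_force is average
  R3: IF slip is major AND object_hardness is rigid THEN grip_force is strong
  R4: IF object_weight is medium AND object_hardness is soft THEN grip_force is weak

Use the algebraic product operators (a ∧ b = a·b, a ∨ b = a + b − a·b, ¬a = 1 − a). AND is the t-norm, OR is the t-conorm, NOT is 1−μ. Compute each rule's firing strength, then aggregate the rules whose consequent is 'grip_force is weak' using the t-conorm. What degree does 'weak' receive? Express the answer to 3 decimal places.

R1: rigid=0.64, none=0.09; AND[a·b] → w = 0.0576
R2: (rigid=0.64 OR soft=0.92) = 0.9712; AND[a·b] with heavy=0.68 → w = 0.6604
R3: major=0.19, rigid=0.64; AND[a·b] → w = 0.1216
R4: medium=0.38, soft=0.92; AND[a·b] → w = 0.3496
Rules with consequent 'weak': {R1, R4} → strengths 0.0576, 0.3496
Aggregate via t-conorm [a + b − a·b]: 0.3871

0.387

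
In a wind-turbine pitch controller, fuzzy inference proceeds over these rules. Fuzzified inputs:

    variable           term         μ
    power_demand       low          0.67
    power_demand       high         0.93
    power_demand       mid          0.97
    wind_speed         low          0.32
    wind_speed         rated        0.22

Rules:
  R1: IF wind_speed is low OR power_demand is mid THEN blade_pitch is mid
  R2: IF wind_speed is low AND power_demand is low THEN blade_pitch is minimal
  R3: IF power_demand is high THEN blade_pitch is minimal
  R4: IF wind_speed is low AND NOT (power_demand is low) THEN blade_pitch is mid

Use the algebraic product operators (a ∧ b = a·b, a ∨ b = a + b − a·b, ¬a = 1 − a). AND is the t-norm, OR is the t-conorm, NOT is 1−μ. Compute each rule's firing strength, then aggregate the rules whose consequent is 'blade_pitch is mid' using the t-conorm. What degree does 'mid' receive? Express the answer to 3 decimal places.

0.982

R1: low=0.32, mid=0.97; OR[a + b − a·b] → w = 0.9796
R2: low=0.32, low=0.67; AND[a·b] → w = 0.2144
R3: high=0.93 → w = 0.9300
R4: low=0.32, ¬low=1−0.67=0.33; AND[a·b] → w = 0.1056
Rules with consequent 'mid': {R1, R4} → strengths 0.9796, 0.1056
Aggregate via t-conorm [a + b − a·b]: 0.9818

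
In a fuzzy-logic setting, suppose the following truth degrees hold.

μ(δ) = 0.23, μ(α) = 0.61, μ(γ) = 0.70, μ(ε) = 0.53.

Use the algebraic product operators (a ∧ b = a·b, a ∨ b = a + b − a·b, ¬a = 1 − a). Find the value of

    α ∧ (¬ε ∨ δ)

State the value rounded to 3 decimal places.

¬ε = 1 − 0.5300 = 0.4700
¬ε ∨ δ = a + b − a·b on (0.4700, 0.2300) = 0.5919
α ∧ (¬ε ∨ δ) = a·b on (0.6100, 0.5919) = 0.3611

0.361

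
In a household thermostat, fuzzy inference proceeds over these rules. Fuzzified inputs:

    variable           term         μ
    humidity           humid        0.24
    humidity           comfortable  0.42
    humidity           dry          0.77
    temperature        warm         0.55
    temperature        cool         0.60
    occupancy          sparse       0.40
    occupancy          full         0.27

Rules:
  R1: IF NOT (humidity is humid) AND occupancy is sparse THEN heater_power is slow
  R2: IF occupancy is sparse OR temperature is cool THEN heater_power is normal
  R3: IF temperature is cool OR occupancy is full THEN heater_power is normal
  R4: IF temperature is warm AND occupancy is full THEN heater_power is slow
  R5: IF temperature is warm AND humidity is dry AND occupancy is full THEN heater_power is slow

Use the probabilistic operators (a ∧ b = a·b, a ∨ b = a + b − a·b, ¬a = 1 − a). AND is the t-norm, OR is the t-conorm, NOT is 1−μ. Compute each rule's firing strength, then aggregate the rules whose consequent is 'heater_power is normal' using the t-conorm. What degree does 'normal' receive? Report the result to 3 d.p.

0.930

R1: ¬humid=1−0.24=0.76, sparse=0.40; AND[a·b] → w = 0.3040
R2: sparse=0.40, cool=0.60; OR[a + b − a·b] → w = 0.7600
R3: cool=0.60, full=0.27; OR[a + b − a·b] → w = 0.7080
R4: warm=0.55, full=0.27; AND[a·b] → w = 0.1485
R5: warm=0.55, dry=0.77, full=0.27; AND[a·b] → w = 0.1143
Rules with consequent 'normal': {R2, R3} → strengths 0.7600, 0.7080
Aggregate via t-conorm [a + b − a·b]: 0.9299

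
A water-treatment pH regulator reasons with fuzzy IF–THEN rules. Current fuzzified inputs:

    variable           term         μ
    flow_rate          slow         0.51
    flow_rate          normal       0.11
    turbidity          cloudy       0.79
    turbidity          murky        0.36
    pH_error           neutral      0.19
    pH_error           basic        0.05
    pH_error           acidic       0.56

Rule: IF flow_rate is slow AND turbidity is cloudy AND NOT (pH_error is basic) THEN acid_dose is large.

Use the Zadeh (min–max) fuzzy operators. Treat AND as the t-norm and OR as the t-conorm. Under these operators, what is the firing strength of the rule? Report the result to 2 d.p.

0.51

firing strength: slow=0.51, cloudy=0.79, ¬basic=1−0.05=0.95; AND[min(a, b)] → w = 0.51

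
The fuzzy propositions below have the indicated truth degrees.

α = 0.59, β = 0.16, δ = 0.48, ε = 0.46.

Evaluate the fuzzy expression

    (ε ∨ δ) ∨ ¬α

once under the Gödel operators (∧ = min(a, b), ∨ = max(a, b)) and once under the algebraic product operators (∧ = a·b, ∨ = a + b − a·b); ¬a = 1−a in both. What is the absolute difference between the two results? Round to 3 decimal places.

Under Gödel:
  ε ∨ δ = max(a, b) on (0.46, 0.48) = 0.48
  ¬α = 1 − 0.59 = 0.41
  (ε ∨ δ) ∨ ¬α = max(a, b) on (0.48, 0.41) = 0.48
  → value = 0.4800
Under algebraic product:
  ε ∨ δ = a + b − a·b on (0.4600, 0.4800) = 0.7192
  ¬α = 1 − 0.5900 = 0.4100
  (ε ∨ δ) ∨ ¬α = a + b − a·b on (0.7192, 0.4100) = 0.8343
  → value = 0.8343
|0.4800 − 0.8343| = 0.354

0.354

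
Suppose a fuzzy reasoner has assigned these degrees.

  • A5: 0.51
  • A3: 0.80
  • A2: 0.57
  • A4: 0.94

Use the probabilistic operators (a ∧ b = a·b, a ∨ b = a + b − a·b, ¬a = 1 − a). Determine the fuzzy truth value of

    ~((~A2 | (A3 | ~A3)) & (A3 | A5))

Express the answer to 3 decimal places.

0.180

~A2 = 1 − 0.5700 = 0.4300
~A3 = 1 − 0.8000 = 0.2000
A3 | ~A3 = a + b − a·b on (0.8000, 0.2000) = 0.8400
~A2 | (A3 | ~A3) = a + b − a·b on (0.4300, 0.8400) = 0.9088
A3 | A5 = a + b − a·b on (0.8000, 0.5100) = 0.9020
(~A2 | (A3 | ~A3)) & (A3 | A5) = a·b on (0.9088, 0.9020) = 0.8197
~((~A2 | (A3 | ~A3)) & (A3 | A5)) = 1 − 0.8197 = 0.1803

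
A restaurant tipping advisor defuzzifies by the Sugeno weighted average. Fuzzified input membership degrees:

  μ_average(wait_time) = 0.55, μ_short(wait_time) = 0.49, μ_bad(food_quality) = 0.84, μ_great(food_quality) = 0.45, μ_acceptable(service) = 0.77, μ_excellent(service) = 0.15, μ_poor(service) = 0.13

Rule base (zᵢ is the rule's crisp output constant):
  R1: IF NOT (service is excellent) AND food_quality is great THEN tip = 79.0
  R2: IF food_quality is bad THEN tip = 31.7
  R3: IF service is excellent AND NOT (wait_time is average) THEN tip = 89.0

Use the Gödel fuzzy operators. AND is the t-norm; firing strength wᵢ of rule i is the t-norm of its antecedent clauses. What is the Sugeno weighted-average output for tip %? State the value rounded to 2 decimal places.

R1 (z=79.0): ¬excellent=1−0.15=0.85, great=0.45; AND[min(a, b)] → w = 0.45
R2 (z=31.7): bad=0.84 → w = 0.84
R3 (z=89.0): excellent=0.15, ¬average=1−0.55=0.45; AND[min(a, b)] → w = 0.15
Weighted average = (0.45·79.0 + 0.84·31.7 + 0.15·89.0) / (0.45 + 0.84 + 0.15)
  = 75.5280 / 1.4400 = 52.45

52.45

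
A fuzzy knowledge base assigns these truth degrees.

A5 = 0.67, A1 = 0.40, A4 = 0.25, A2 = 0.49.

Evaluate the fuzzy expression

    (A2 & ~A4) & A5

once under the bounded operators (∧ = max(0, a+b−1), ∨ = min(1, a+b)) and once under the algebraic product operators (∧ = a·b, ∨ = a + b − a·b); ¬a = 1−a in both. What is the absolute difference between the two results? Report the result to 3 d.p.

Under bounded:
  ~A4 = 1 − 0.25 = 0.75
  A2 & ~A4 = max(0, a+b−1) on (0.49, 0.75) = 0.24
  (A2 & ~A4) & A5 = max(0, a+b−1) on (0.24, 0.67) = 0.00
  → value = 0.0000
Under algebraic product:
  ~A4 = 1 − 0.2500 = 0.7500
  A2 & ~A4 = a·b on (0.4900, 0.7500) = 0.3675
  (A2 & ~A4) & A5 = a·b on (0.3675, 0.6700) = 0.2462
  → value = 0.2462
|0.0000 − 0.2462| = 0.246

0.246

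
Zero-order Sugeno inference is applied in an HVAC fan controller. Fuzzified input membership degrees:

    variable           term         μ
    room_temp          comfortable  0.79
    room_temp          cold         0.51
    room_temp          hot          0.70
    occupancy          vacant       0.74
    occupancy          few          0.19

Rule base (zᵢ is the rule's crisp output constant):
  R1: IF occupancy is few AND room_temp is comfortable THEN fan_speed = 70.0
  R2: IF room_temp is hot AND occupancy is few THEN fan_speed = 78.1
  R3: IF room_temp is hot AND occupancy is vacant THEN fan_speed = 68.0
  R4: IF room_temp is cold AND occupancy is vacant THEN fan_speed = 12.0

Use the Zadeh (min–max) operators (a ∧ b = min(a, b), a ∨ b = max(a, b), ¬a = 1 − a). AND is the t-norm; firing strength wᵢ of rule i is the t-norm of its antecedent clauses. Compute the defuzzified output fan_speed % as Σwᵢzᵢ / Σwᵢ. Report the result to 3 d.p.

R1 (z=70.0): few=0.19, comfortable=0.79; AND[min(a, b)] → w = 0.19
R2 (z=78.1): hot=0.70, few=0.19; AND[min(a, b)] → w = 0.19
R3 (z=68.0): hot=0.70, vacant=0.74; AND[min(a, b)] → w = 0.70
R4 (z=12.0): cold=0.51, vacant=0.74; AND[min(a, b)] → w = 0.51
Weighted average = (0.19·70.0 + 0.19·78.1 + 0.70·68.0 + 0.51·12.0) / (0.19 + 0.19 + 0.70 + 0.51)
  = 81.8590 / 1.5900 = 51.484

51.484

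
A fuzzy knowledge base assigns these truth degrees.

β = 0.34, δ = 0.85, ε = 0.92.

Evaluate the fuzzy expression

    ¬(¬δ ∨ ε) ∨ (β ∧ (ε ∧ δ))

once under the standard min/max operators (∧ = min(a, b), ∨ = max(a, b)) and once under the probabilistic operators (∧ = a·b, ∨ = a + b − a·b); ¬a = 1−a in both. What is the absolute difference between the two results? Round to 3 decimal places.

0.024

Under standard min/max:
  ¬δ = 1 − 0.85 = 0.15
  ¬δ ∨ ε = max(a, b) on (0.15, 0.92) = 0.92
  ¬(¬δ ∨ ε) = 1 − 0.92 = 0.08
  ε ∧ δ = min(a, b) on (0.92, 0.85) = 0.85
  β ∧ (ε ∧ δ) = min(a, b) on (0.34, 0.85) = 0.34
  ¬(¬δ ∨ ε) ∨ (β ∧ (ε ∧ δ)) = max(a, b) on (0.08, 0.34) = 0.34
  → value = 0.3400
Under probabilistic:
  ¬δ = 1 − 0.8500 = 0.1500
  ¬δ ∨ ε = a + b − a·b on (0.1500, 0.9200) = 0.9320
  ¬(¬δ ∨ ε) = 1 − 0.9320 = 0.0680
  ε ∧ δ = a·b on (0.9200, 0.8500) = 0.7820
  β ∧ (ε ∧ δ) = a·b on (0.3400, 0.7820) = 0.2659
  ¬(¬δ ∨ ε) ∨ (β ∧ (ε ∧ δ)) = a + b − a·b on (0.0680, 0.2659) = 0.3158
  → value = 0.3158
|0.3400 − 0.3158| = 0.024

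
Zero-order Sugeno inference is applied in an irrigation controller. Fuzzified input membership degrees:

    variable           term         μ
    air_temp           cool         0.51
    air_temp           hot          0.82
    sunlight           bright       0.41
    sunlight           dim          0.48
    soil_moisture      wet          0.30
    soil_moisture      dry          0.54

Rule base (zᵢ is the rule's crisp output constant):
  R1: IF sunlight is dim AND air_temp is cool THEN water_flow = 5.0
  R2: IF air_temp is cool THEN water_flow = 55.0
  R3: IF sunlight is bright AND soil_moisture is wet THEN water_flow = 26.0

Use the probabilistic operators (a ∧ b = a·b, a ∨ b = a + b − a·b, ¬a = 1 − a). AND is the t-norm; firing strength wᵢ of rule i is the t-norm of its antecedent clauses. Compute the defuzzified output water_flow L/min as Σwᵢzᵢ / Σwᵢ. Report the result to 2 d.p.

R1 (z=5.0): dim=0.48, cool=0.51; AND[a·b] → w = 0.2448
R2 (z=55.0): cool=0.51 → w = 0.5100
R3 (z=26.0): bright=0.41, wet=0.30; AND[a·b] → w = 0.1230
Weighted average = (0.2448·5.0 + 0.5100·55.0 + 0.1230·26.0) / (0.2448 + 0.5100 + 0.1230)
  = 32.4720 / 0.8778 = 36.99

36.99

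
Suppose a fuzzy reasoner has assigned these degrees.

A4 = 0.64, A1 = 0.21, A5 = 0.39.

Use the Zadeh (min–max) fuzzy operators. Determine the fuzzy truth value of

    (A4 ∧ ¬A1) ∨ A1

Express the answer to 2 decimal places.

¬A1 = 1 − 0.21 = 0.79
A4 ∧ ¬A1 = min(a, b) on (0.64, 0.79) = 0.64
(A4 ∧ ¬A1) ∨ A1 = max(a, b) on (0.64, 0.21) = 0.64

0.64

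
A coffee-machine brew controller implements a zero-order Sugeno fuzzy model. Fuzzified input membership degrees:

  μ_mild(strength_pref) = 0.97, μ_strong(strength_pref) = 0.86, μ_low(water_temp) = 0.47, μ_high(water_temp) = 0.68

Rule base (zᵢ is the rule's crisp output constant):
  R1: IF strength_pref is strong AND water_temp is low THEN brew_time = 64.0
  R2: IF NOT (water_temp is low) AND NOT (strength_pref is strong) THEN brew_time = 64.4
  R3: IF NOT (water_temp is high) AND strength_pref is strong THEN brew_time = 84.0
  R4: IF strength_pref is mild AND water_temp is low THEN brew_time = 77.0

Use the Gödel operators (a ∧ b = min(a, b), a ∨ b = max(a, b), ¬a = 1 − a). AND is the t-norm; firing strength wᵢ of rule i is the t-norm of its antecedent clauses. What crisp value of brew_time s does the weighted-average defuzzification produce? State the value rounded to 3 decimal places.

72.976

R1 (z=64.0): strong=0.86, low=0.47; AND[min(a, b)] → w = 0.47
R2 (z=64.4): ¬low=1−0.47=0.53, ¬strong=1−0.86=0.14; AND[min(a, b)] → w = 0.14
R3 (z=84.0): ¬high=1−0.68=0.32, strong=0.86; AND[min(a, b)] → w = 0.32
R4 (z=77.0): mild=0.97, low=0.47; AND[min(a, b)] → w = 0.47
Weighted average = (0.47·64.0 + 0.14·64.4 + 0.32·84.0 + 0.47·77.0) / (0.47 + 0.14 + 0.32 + 0.47)
  = 102.1660 / 1.4000 = 72.976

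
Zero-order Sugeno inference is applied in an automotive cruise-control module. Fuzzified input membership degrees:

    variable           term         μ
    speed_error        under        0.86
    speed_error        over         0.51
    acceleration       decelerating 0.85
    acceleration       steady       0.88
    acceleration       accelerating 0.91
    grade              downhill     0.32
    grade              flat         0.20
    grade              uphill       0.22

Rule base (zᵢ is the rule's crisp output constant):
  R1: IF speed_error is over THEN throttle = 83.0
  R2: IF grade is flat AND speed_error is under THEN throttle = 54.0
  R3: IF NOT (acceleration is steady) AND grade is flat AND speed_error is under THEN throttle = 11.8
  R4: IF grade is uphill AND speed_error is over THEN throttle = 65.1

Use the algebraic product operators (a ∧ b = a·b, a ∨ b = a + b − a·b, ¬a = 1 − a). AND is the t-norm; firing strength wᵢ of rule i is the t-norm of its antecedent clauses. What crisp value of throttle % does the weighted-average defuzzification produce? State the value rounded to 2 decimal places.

72.61

R1 (z=83.0): over=0.51 → w = 0.5100
R2 (z=54.0): flat=0.20, under=0.86; AND[a·b] → w = 0.1720
R3 (z=11.8): ¬steady=1−0.88=0.12, flat=0.20, under=0.86; AND[a·b] → w = 0.0206
R4 (z=65.1): uphill=0.22, over=0.51; AND[a·b] → w = 0.1122
Weighted average = (0.5100·83.0 + 0.1720·54.0 + 0.0206·11.8 + 0.1122·65.1) / (0.5100 + 0.1720 + 0.0206 + 0.1122)
  = 59.1658 / 0.8148 = 72.61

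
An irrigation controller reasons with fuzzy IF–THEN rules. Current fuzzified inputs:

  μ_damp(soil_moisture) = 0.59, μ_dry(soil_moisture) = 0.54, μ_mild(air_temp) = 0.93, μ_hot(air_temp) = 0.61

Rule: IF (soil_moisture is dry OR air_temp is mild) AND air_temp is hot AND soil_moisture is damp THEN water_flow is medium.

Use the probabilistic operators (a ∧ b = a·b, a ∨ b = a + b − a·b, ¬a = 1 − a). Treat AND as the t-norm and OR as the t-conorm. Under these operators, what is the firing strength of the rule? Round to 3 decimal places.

0.348

firing strength: (dry=0.54 OR mild=0.93) = 0.9678; AND[a·b] with hot=0.61, damp=0.59 → w = 0.3483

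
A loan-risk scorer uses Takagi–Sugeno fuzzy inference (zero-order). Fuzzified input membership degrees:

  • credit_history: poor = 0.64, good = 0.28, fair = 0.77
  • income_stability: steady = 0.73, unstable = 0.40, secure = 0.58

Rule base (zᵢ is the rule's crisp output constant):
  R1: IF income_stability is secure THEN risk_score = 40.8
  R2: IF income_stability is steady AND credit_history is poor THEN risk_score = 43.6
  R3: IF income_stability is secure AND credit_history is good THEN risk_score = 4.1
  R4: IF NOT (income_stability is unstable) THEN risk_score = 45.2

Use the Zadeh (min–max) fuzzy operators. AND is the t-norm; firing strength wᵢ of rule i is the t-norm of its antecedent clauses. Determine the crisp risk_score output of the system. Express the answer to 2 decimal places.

R1 (z=40.8): secure=0.58 → w = 0.58
R2 (z=43.6): steady=0.73, poor=0.64; AND[min(a, b)] → w = 0.64
R3 (z=4.1): secure=0.58, good=0.28; AND[min(a, b)] → w = 0.28
R4 (z=45.2): ¬unstable=1−0.40=0.60 → w = 0.60
Weighted average = (0.58·40.8 + 0.64·43.6 + 0.28·4.1 + 0.60·45.2) / (0.58 + 0.64 + 0.28 + 0.60)
  = 79.8360 / 2.1000 = 38.02

38.02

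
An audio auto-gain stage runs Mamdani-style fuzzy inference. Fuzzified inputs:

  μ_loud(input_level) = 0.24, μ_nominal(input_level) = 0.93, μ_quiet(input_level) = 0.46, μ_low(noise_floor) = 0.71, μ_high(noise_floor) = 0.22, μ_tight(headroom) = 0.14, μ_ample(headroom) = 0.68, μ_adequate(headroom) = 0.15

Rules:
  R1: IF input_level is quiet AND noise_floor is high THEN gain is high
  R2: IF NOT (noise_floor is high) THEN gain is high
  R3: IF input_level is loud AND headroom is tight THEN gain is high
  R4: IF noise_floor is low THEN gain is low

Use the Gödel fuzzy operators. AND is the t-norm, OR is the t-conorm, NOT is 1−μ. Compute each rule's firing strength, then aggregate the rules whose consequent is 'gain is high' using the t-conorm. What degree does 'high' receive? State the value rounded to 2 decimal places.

R1: quiet=0.46, high=0.22; AND[min(a, b)] → w = 0.22
R2: ¬high=1−0.22=0.78 → w = 0.78
R3: loud=0.24, tight=0.14; AND[min(a, b)] → w = 0.14
R4: low=0.71 → w = 0.71
Rules with consequent 'high': {R1, R2, R3} → strengths 0.22, 0.78, 0.14
Aggregate via t-conorm [max(a, b)]: 0.78

0.78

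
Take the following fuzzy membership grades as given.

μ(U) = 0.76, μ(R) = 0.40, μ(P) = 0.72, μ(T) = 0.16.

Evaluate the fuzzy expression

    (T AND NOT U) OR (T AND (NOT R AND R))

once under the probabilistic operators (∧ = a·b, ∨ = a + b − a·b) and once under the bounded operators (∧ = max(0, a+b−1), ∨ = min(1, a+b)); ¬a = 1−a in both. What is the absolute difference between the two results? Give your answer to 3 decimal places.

Under probabilistic:
  NOT U = 1 − 0.7600 = 0.2400
  T AND NOT U = a·b on (0.1600, 0.2400) = 0.0384
  NOT R = 1 − 0.4000 = 0.6000
  NOT R AND R = a·b on (0.6000, 0.4000) = 0.2400
  T AND (NOT R AND R) = a·b on (0.1600, 0.2400) = 0.0384
  (T AND NOT U) OR (T AND (NOT R AND R)) = a + b − a·b on (0.0384, 0.0384) = 0.0753
  → value = 0.0753
Under bounded:
  NOT U = 1 − 0.76 = 0.24
  T AND NOT U = max(0, a+b−1) on (0.16, 0.24) = 0.00
  NOT R = 1 − 0.40 = 0.60
  NOT R AND R = max(0, a+b−1) on (0.60, 0.40) = 0.00
  T AND (NOT R AND R) = max(0, a+b−1) on (0.16, 0.00) = 0.00
  (T AND NOT U) OR (T AND (NOT R AND R)) = min(1, a+b) on (0.00, 0.00) = 0.00
  → value = 0.0000
|0.0753 − 0.0000| = 0.075

0.075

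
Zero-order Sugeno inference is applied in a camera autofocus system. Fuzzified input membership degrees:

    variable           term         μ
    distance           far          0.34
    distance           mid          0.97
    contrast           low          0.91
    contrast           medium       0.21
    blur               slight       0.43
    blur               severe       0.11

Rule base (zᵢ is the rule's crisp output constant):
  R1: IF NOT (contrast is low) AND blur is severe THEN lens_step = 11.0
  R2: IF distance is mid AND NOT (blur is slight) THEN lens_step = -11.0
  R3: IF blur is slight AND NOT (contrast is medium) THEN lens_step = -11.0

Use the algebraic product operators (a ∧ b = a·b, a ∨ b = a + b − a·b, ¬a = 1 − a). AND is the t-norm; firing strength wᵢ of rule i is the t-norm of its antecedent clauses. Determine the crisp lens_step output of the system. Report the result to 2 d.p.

R1 (z=11.0): ¬low=1−0.91=0.09, severe=0.11; AND[a·b] → w = 0.0099
R2 (z=-11.0): mid=0.97, ¬slight=1−0.43=0.57; AND[a·b] → w = 0.5529
R3 (z=-11.0): slight=0.43, ¬medium=1−0.21=0.79; AND[a·b] → w = 0.3397
Weighted average = (0.0099·11.0 + 0.5529·-11.0 + 0.3397·-11.0) / (0.0099 + 0.5529 + 0.3397)
  = -9.7097 / 0.9025 = -10.76

-10.76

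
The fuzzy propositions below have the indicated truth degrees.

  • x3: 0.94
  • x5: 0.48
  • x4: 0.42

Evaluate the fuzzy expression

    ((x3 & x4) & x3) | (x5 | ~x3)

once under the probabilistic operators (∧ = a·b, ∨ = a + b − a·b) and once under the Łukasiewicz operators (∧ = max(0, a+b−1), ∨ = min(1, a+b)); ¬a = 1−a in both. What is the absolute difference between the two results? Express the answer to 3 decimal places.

Under probabilistic:
  x3 & x4 = a·b on (0.9400, 0.4200) = 0.3948
  (x3 & x4) & x3 = a·b on (0.3948, 0.9400) = 0.3711
  ~x3 = 1 − 0.9400 = 0.0600
  x5 | ~x3 = a + b − a·b on (0.4800, 0.0600) = 0.5112
  ((x3 & x4) & x3) | (x5 | ~x3) = a + b − a·b on (0.3711, 0.5112) = 0.6926
  → value = 0.6926
Under Łukasiewicz:
  x3 & x4 = max(0, a+b−1) on (0.94, 0.42) = 0.36
  (x3 & x4) & x3 = max(0, a+b−1) on (0.36, 0.94) = 0.30
  ~x3 = 1 − 0.94 = 0.06
  x5 | ~x3 = min(1, a+b) on (0.48, 0.06) = 0.54
  ((x3 & x4) & x3) | (x5 | ~x3) = min(1, a+b) on (0.30, 0.54) = 0.84
  → value = 0.8400
|0.6926 − 0.8400| = 0.147

0.147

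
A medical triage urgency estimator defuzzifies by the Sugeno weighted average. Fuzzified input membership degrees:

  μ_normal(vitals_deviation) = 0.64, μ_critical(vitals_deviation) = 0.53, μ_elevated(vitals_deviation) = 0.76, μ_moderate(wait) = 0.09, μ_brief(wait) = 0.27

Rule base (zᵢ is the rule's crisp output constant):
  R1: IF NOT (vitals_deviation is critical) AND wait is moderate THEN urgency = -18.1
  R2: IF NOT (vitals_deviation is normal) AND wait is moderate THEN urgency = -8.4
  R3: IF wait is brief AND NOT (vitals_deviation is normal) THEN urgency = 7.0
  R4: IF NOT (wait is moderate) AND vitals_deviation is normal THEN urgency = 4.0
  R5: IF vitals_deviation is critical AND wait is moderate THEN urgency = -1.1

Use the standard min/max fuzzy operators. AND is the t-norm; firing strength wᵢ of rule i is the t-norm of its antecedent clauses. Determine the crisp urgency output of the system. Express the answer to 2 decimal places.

R1 (z=-18.1): ¬critical=1−0.53=0.47, moderate=0.09; AND[min(a, b)] → w = 0.09
R2 (z=-8.4): ¬normal=1−0.64=0.36, moderate=0.09; AND[min(a, b)] → w = 0.09
R3 (z=7.0): brief=0.27, ¬normal=1−0.64=0.36; AND[min(a, b)] → w = 0.27
R4 (z=4.0): ¬moderate=1−0.09=0.91, normal=0.64; AND[min(a, b)] → w = 0.64
R5 (z=-1.1): critical=0.53, moderate=0.09; AND[min(a, b)] → w = 0.09
Weighted average = (0.09·-18.1 + 0.09·-8.4 + 0.27·7.0 + 0.64·4.0 + 0.09·-1.1) / (0.09 + 0.09 + 0.27 + 0.64 + 0.09)
  = 1.9660 / 1.1800 = 1.67

1.67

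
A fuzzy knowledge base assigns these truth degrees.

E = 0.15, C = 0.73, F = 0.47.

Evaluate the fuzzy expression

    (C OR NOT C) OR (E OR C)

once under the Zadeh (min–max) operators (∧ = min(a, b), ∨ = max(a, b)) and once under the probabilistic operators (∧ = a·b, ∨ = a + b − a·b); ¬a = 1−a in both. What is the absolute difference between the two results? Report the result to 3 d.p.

Under Zadeh (min–max):
  NOT C = 1 − 0.73 = 0.27
  C OR NOT C = max(a, b) on (0.73, 0.27) = 0.73
  E OR C = max(a, b) on (0.15, 0.73) = 0.73
  (C OR NOT C) OR (E OR C) = max(a, b) on (0.73, 0.73) = 0.73
  → value = 0.7300
Under probabilistic:
  NOT C = 1 − 0.7300 = 0.2700
  C OR NOT C = a + b − a·b on (0.7300, 0.2700) = 0.8029
  E OR C = a + b − a·b on (0.1500, 0.7300) = 0.7705
  (C OR NOT C) OR (E OR C) = a + b − a·b on (0.8029, 0.7705) = 0.9548
  → value = 0.9548
|0.7300 − 0.9548| = 0.225

0.225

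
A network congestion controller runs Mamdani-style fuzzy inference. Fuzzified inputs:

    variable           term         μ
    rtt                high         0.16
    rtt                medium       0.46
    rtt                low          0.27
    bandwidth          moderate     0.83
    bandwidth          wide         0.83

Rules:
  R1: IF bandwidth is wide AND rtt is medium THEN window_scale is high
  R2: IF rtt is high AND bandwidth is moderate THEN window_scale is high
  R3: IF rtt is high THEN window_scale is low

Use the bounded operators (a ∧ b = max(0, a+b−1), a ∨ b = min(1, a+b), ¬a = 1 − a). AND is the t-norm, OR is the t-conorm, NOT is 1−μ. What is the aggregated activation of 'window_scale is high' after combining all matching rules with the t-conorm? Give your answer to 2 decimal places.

0.29

R1: wide=0.83, medium=0.46; AND[max(0, a+b−1)] → w = 0.29
R2: high=0.16, moderate=0.83; AND[max(0, a+b−1)] → w = 0.00
R3: high=0.16 → w = 0.16
Rules with consequent 'high': {R1, R2} → strengths 0.29, 0.00
Aggregate via t-conorm [min(1, a+b)]: 0.29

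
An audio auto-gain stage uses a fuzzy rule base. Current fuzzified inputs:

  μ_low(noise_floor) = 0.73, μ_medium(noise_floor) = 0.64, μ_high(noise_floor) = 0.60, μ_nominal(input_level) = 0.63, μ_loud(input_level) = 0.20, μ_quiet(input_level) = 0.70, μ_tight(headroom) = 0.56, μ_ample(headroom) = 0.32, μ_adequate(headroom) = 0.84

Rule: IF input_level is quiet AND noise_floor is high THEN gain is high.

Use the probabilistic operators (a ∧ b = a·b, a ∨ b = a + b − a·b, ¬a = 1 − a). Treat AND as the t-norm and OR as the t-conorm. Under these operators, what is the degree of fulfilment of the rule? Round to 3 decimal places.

firing strength: quiet=0.70, high=0.60; AND[a·b] → w = 0.4200

0.420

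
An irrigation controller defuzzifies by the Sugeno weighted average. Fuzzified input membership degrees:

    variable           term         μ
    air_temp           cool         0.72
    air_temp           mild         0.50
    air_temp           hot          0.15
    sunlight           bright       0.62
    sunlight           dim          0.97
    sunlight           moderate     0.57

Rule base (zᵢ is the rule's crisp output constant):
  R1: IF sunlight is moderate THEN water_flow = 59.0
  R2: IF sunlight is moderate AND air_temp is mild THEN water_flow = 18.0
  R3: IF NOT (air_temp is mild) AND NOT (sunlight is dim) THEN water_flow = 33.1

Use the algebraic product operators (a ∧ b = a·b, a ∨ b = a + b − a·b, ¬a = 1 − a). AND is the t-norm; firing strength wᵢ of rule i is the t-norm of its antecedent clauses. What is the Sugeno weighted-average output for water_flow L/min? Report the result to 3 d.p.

45.122

R1 (z=59.0): moderate=0.57 → w = 0.5700
R2 (z=18.0): moderate=0.57, mild=0.50; AND[a·b] → w = 0.2850
R3 (z=33.1): ¬mild=1−0.50=0.50, ¬dim=1−0.97=0.03; AND[a·b] → w = 0.0150
Weighted average = (0.5700·59.0 + 0.2850·18.0 + 0.0150·33.1) / (0.5700 + 0.2850 + 0.0150)
  = 39.2565 / 0.8700 = 45.122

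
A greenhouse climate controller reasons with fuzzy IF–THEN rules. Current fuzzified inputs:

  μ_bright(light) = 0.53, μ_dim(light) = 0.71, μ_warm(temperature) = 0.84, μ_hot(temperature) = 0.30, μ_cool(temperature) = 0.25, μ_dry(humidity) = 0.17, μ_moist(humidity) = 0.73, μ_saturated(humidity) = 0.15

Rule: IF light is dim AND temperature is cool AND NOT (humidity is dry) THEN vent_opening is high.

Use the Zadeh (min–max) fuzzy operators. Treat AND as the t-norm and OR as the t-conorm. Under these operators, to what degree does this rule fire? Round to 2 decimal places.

firing strength: dim=0.71, cool=0.25, ¬dry=1−0.17=0.83; AND[min(a, b)] → w = 0.25

0.25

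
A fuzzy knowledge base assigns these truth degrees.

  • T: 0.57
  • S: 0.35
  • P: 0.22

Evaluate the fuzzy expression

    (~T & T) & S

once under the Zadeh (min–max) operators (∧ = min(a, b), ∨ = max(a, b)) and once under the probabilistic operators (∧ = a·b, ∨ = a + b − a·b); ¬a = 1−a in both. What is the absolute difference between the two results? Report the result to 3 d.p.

0.264

Under Zadeh (min–max):
  ~T = 1 − 0.57 = 0.43
  ~T & T = min(a, b) on (0.43, 0.57) = 0.43
  (~T & T) & S = min(a, b) on (0.43, 0.35) = 0.35
  → value = 0.3500
Under probabilistic:
  ~T = 1 − 0.5700 = 0.4300
  ~T & T = a·b on (0.4300, 0.5700) = 0.2451
  (~T & T) & S = a·b on (0.2451, 0.3500) = 0.0858
  → value = 0.0858
|0.3500 − 0.0858| = 0.264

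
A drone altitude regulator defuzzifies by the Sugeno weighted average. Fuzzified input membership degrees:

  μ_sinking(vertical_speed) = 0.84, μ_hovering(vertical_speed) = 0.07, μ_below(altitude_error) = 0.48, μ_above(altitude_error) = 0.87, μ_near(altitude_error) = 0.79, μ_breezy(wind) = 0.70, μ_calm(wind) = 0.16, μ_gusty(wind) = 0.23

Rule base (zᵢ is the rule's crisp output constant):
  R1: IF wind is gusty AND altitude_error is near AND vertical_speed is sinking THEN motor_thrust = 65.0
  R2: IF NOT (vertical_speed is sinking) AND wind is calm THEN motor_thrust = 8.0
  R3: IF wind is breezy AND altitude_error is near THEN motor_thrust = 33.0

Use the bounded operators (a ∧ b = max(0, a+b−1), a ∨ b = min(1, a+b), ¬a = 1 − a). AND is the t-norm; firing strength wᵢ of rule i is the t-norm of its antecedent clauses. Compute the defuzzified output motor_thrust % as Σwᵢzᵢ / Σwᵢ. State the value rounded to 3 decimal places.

33.000

R1 (z=65.0): gusty=0.23, near=0.79, sinking=0.84; AND[max(0, a+b−1)] → w = 0.00
R2 (z=8.0): ¬sinking=1−0.84=0.16, calm=0.16; AND[max(0, a+b−1)] → w = 0.00
R3 (z=33.0): breezy=0.70, near=0.79; AND[max(0, a+b−1)] → w = 0.49
Weighted average = (0.00·65.0 + 0.00·8.0 + 0.49·33.0) / (0.00 + 0.00 + 0.49)
  = 16.1700 / 0.4900 = 33.000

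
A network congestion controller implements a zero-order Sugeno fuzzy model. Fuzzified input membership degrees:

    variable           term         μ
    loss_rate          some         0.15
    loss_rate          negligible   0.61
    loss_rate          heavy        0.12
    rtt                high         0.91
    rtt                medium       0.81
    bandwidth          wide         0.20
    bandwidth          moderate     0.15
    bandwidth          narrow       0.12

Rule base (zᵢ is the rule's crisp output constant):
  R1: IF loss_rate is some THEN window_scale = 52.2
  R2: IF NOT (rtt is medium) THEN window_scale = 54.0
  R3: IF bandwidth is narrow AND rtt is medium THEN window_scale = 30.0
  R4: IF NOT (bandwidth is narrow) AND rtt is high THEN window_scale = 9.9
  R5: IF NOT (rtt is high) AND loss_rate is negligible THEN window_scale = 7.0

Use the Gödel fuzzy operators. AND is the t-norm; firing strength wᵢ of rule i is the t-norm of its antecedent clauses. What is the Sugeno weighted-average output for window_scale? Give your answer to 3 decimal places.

21.701

R1 (z=52.2): some=0.15 → w = 0.15
R2 (z=54.0): ¬medium=1−0.81=0.19 → w = 0.19
R3 (z=30.0): narrow=0.12, medium=0.81; AND[min(a, b)] → w = 0.12
R4 (z=9.9): ¬narrow=1−0.12=0.88, high=0.91; AND[min(a, b)] → w = 0.88
R5 (z=7.0): ¬high=1−0.91=0.09, negligible=0.61; AND[min(a, b)] → w = 0.09
Weighted average = (0.15·52.2 + 0.19·54.0 + 0.12·30.0 + 0.88·9.9 + 0.09·7.0) / (0.15 + 0.19 + 0.12 + 0.88 + 0.09)
  = 31.0320 / 1.4300 = 21.701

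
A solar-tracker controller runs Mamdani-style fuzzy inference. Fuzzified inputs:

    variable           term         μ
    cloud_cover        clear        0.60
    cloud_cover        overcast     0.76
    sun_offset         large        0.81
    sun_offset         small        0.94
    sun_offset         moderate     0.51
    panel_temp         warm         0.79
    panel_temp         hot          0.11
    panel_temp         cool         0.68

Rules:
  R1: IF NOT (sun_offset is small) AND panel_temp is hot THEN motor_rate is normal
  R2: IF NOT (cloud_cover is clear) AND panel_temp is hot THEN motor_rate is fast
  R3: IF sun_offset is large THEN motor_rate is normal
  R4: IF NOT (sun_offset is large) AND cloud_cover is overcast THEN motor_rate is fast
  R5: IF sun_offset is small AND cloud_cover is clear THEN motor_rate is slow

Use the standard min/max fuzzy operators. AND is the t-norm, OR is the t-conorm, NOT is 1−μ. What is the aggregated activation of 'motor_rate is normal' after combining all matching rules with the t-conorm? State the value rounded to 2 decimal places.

R1: ¬small=1−0.94=0.06, hot=0.11; AND[min(a, b)] → w = 0.06
R2: ¬clear=1−0.60=0.40, hot=0.11; AND[min(a, b)] → w = 0.11
R3: large=0.81 → w = 0.81
R4: ¬large=1−0.81=0.19, overcast=0.76; AND[min(a, b)] → w = 0.19
R5: small=0.94, clear=0.60; AND[min(a, b)] → w = 0.60
Rules with consequent 'normal': {R1, R3} → strengths 0.06, 0.81
Aggregate via t-conorm [max(a, b)]: 0.81

0.81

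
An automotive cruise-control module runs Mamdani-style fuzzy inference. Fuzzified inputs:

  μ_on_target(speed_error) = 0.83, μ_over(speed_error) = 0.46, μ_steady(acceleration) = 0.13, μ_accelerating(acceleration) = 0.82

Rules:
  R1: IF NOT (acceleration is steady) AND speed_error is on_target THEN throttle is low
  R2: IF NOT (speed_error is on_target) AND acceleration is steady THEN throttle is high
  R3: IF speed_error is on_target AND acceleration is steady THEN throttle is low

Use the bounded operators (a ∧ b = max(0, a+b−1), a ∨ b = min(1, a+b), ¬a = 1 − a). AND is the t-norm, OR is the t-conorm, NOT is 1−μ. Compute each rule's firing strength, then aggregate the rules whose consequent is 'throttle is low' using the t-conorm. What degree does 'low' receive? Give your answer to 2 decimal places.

R1: ¬steady=1−0.13=0.87, on_target=0.83; AND[max(0, a+b−1)] → w = 0.70
R2: ¬on_target=1−0.83=0.17, steady=0.13; AND[max(0, a+b−1)] → w = 0.00
R3: on_target=0.83, steady=0.13; AND[max(0, a+b−1)] → w = 0.00
Rules with consequent 'low': {R1, R3} → strengths 0.70, 0.00
Aggregate via t-conorm [min(1, a+b)]: 0.70

0.70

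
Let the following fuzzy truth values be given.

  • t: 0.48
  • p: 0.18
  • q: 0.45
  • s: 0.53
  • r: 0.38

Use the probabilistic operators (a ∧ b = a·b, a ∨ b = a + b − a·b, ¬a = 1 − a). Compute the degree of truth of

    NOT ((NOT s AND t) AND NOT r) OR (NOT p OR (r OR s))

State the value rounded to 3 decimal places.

NOT s = 1 − 0.5300 = 0.4700
NOT s AND t = a·b on (0.4700, 0.4800) = 0.2256
NOT r = 1 − 0.3800 = 0.6200
(NOT s AND t) AND NOT r = a·b on (0.2256, 0.6200) = 0.1399
NOT ((NOT s AND t) AND NOT r) = 1 − 0.1399 = 0.8601
NOT p = 1 − 0.1800 = 0.8200
r OR s = a + b − a·b on (0.3800, 0.5300) = 0.7086
NOT p OR (r OR s) = a + b − a·b on (0.8200, 0.7086) = 0.9475
NOT ((NOT s AND t) AND NOT r) OR (NOT p OR (r OR s)) = a + b − a·b on (0.8601, 0.9475) = 0.9927

0.993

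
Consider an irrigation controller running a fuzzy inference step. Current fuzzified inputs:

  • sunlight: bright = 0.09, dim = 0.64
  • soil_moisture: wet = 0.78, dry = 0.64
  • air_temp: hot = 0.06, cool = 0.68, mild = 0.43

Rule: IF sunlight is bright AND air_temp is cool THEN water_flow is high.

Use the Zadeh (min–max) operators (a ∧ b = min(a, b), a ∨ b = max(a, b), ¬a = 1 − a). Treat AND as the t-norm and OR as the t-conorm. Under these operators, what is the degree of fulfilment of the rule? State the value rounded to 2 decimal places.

firing strength: bright=0.09, cool=0.68; AND[min(a, b)] → w = 0.09

0.09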